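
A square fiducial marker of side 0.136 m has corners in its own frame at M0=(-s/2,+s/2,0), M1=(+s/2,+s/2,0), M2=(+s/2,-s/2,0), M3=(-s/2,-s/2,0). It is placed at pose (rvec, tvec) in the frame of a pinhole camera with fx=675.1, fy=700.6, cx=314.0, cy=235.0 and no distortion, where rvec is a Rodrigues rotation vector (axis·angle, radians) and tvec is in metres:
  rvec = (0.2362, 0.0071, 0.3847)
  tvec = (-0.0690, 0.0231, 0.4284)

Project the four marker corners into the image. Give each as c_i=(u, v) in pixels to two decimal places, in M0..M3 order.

c0=(73.48, 328.56) c1=(266.88, 406.98) c2=(345.33, 213.49) c3=(138.19, 126.68)

Intrinsics K: fx=675.1, fy=700.6, cx=314.0, cy=235.0
Marker side s = 0.136 m; corners in marker frame (Z=0):
  M0 = (-0.0680, +0.0680, 0)
  M1 = (+0.0680, +0.0680, 0)
  M2 = (+0.0680, -0.0680, 0)
  M3 = (-0.0680, -0.0680, 0)
rvec = (0.2362, 0.0071, 0.3847), |rvec| = θ = 0.45148 rad = 25.868°
Rodrigues: sinθ=0.43630, 1−cosθ=0.10020; R = I + sinθ·[k]× + (1−cosθ)·[k]×²:
    [+0.92723 -0.37094 +0.05153]
    [+0.37259 +0.89983 -0.22691]
    [+0.03781 +0.22960 +0.97255]
t = (-0.0690, 0.0231, 0.4284) m
M0: Pc = R·M0+t = (-0.15728, +0.05895, +0.44144); u = 675.1·(-0.15728)/0.44144 + 314.0 = 73.4780, v = 700.6·(+0.05895)/0.44144 + 235.0 = 328.5614
M1: Pc = R·M1+t = (-0.03117, +0.10962, +0.44658); u = 675.1·(-0.03117)/0.44658 + 314.0 = 266.8766, v = 700.6·(+0.10962)/0.44658 + 235.0 = 406.9784
M2: Pc = R·M2+t = (+0.01928, -0.01275, +0.41536); u = 675.1·(+0.01928)/0.41536 + 314.0 = 345.3289, v = 700.6·(-0.01275)/0.41536 + 235.0 = 213.4903
M3: Pc = R·M3+t = (-0.10683, -0.06342, +0.41022); u = 675.1·(-0.10683)/0.41022 + 314.0 = 138.1921, v = 700.6·(-0.06342)/0.41022 + 235.0 = 126.6792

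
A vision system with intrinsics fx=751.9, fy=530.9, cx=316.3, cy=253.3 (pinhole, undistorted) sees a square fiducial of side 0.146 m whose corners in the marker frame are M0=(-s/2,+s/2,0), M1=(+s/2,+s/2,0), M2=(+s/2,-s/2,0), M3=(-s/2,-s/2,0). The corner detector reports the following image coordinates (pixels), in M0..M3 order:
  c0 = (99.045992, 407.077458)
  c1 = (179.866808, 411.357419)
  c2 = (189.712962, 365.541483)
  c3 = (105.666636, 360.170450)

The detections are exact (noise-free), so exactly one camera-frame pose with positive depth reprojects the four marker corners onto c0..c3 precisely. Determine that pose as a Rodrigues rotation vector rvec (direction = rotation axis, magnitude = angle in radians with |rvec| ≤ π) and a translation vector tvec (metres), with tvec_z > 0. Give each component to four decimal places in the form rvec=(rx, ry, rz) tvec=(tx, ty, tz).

Intrinsics K: fx=751.9, fy=530.9, cx=316.3, cy=253.3
Marker side s = 0.146 m; corners in marker frame (Z=0):
  M0 = (-0.0730, +0.0730, 0)
  M1 = (+0.0730, +0.0730, 0)
  M2 = (+0.0730, -0.0730, 0)
  M3 = (-0.0730, -0.0730, 0)
Detected image corners:
  c0 = (99.045992, 407.077458) px
  c1 = (179.866808, 411.357419) px
  c2 = (189.712962, 365.541483) px
  c3 = (105.666636, 360.170450) px
Planar DLT: solve 8×8 A·h = b for H (H[2,2]=1):
  H  [+583.32771 -16.12954 +143.88554]
  H  [+83.90273 +426.05441 +386.53575]
  H  [+0.13193 +0.28118 +1.00000]
B = K⁻¹H; ‖b₁‖=0.738438, ‖b₂‖=0.738438; λ = 2/(‖b₁‖+‖b₂‖) = 1.354209, sign → tz>0 ⇒ λ=+1.354209
r₁ = λ·B[:,0] = (+0.97545,+0.12878,+0.17865); r₂ = λ·B[:,1] = (-0.18923,+0.90510,+0.38078)
r₃ = r₁×r₂ = (-0.11266,-0.40524,+0.90724); SVD([r₁ r₂ r₃]) → R = UVᵀ:
  R  [+0.97545 -0.18923 -0.11266]
  R  [+0.12878 +0.90510 -0.40524]
  R  [+0.17865 +0.38078 +0.90724]
t = (-0.31053, +0.33986, +1.35421) m
tr R = 2.787788; θ = arccos((tr R − 1)/2) = 0.464838 rad = 26.633°
axis k = ((R−Rᵀ)₃₂, (R−Rᵀ)₁₃, (R−Rᵀ)₂₁) / (2 sinθ) = (+0.876702, -0.324930, +0.354701)
rvec = θ·k = (+0.407525, -0.151040, +0.164879)

rvec=(0.4075, -0.1510, 0.1649) tvec=(-0.3105, 0.3399, 1.3542)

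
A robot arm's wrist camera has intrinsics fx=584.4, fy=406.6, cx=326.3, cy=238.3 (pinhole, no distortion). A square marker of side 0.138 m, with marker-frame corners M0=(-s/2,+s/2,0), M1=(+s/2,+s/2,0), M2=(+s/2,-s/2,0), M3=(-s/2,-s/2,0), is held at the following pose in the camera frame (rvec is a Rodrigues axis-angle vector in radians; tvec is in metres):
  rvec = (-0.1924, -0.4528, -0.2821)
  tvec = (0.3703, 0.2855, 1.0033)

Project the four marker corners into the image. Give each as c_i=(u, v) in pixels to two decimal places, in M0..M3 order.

c0=(527.79, 392.78) c1=(583.14, 371.03) c2=(555.12, 318.18) c3=(498.90, 336.17)

Intrinsics K: fx=584.4, fy=406.6, cx=326.3, cy=238.3
Marker side s = 0.138 m; corners in marker frame (Z=0):
  M0 = (-0.0690, +0.0690, 0)
  M1 = (+0.0690, +0.0690, 0)
  M2 = (+0.0690, -0.0690, 0)
  M3 = (-0.0690, -0.0690, 0)
rvec = (-0.1924, -0.4528, -0.2821), |rvec| = θ = 0.56712 rad = 32.494°
Rodrigues: sinθ=0.53721, 1−cosθ=0.15655; R = I + sinθ·[k]× + (1−cosθ)·[k]×²:
    [+0.86147 +0.30962 -0.40250]
    [-0.22482 +0.94325 +0.24443]
    [+0.45533 -0.12008 +0.88219]
t = (0.3703, 0.2855, 1.0033) m
M0: Pc = R·M0+t = (+0.33222, +0.36610, +0.96360); u = 584.4·(+0.33222)/0.96360 + 326.3 = 527.7857, v = 406.6·(+0.36610)/0.96360 + 238.3 = 392.7783
M1: Pc = R·M1+t = (+0.45111, +0.33507, +1.02643); u = 584.4·(+0.45111)/1.02643 + 326.3 = 583.1371, v = 406.6·(+0.33507)/1.02643 + 238.3 = 371.0317
M2: Pc = R·M2+t = (+0.40838, +0.20490, +1.04300); u = 584.4·(+0.40838)/1.04300 + 326.3 = 555.1159, v = 406.6·(+0.20490)/1.04300 + 238.3 = 318.1788
M3: Pc = R·M3+t = (+0.28949, +0.23593, +0.98017); u = 584.4·(+0.28949)/0.98017 + 326.3 = 498.9038, v = 406.6·(+0.23593)/0.98017 + 238.3 = 336.1694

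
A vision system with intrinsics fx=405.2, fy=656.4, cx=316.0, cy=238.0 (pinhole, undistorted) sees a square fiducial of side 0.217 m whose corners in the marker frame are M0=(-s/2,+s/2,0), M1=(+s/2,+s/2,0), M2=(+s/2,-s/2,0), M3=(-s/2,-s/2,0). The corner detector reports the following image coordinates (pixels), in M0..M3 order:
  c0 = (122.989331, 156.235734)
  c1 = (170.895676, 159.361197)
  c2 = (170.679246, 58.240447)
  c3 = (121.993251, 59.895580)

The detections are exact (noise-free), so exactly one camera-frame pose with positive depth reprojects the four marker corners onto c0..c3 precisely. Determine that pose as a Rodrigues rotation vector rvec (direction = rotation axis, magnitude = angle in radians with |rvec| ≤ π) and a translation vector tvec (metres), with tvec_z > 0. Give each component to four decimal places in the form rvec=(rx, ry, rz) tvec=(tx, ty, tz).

rvec=(0.1060, 0.3380, 0.0559) tvec=(-0.6147, -0.2884, 1.4655)

Intrinsics K: fx=405.2, fy=656.4, cx=316.0, cy=238.0
Marker side s = 0.217 m; corners in marker frame (Z=0):
  M0 = (-0.1085, +0.1085, 0)
  M1 = (+0.1085, +0.1085, 0)
  M2 = (+0.1085, -0.1085, 0)
  M3 = (-0.1085, -0.1085, 0)
Detected image corners:
  c0 = (122.989331, 156.235734) px
  c1 = (170.895676, 159.361197) px
  c2 = (170.679246, 58.240447) px
  c3 = (121.993251, 59.895580) px
Planar DLT: solve 8×8 A·h = b for H (H[2,2]=1):
  H  [+189.74301 +14.15802 +146.05578]
  H  [-20.77765 +463.08276 +108.83781]
  H  [-0.22371 +0.07720 +1.00000]
B = K⁻¹H; ‖b₁‖=0.682349, ‖b₂‖=0.682349; λ = 2/(‖b₁‖+‖b₂‖) = 1.465525, sign → tz>0 ⇒ λ=+1.465525
r₁ = λ·B[:,0] = (+0.94194,+0.07249,-0.32786); r₂ = λ·B[:,1] = (-0.03703,+0.99289,+0.11314)
r₃ = r₁×r₂ = (+0.33372,-0.09443,+0.93793); SVD([r₁ r₂ r₃]) → R = UVᵀ:
  R  [+0.94194 -0.03703 +0.33372]
  R  [+0.07249 +0.99289 -0.09443]
  R  [-0.32786 +0.11314 +0.93793]
t = (-0.61465, -0.28838, +1.46553) m
tr R = 2.872761; θ = arccos((tr R − 1)/2) = 0.358624 rad = 20.548°
axis k = ((R−Rᵀ)₃₂, (R−Rᵀ)₁₃, (R−Rᵀ)₂₁) / (2 sinθ) = (+0.295696, +0.942458, +0.156005)
rvec = θ·k = (+0.106044, +0.337988, +0.055947)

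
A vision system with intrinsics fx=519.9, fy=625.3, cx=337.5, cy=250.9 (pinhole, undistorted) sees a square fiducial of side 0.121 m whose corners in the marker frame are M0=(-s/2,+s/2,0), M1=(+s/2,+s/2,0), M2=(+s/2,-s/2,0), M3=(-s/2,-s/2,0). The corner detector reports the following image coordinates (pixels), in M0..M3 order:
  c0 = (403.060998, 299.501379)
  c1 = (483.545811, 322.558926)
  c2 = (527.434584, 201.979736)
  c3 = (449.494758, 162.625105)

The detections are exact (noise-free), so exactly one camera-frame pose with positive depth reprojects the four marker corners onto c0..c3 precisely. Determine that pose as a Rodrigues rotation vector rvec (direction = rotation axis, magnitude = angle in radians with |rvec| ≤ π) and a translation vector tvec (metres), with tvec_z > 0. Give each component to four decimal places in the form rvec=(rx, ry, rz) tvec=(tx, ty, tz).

rvec=(0.2560, -0.5323, 0.3081) tvec=(0.1366, -0.0019, 0.5450)

Intrinsics K: fx=519.9, fy=625.3, cx=337.5, cy=250.9
Marker side s = 0.121 m; corners in marker frame (Z=0):
  M0 = (-0.0605, +0.0605, 0)
  M1 = (+0.0605, +0.0605, 0)
  M2 = (+0.0605, -0.0605, 0)
  M3 = (-0.0605, -0.0605, 0)
Detected image corners:
  c0 = (403.060998, 299.501379) px
  c1 = (483.545811, 322.558926) px
  c2 = (527.434584, 201.979736) px
  c3 = (449.494758, 162.625105) px
Planar DLT: solve 8×8 A·h = b for H (H[2,2]=1):
  H  [+1109.43942 -237.13235 +467.82494]
  H  [+497.41238 +1131.62116 +248.71981]
  H  [+0.97579 +0.29080 +1.00000]
B = K⁻¹H; ‖b₁‖=1.834895, ‖b₂‖=1.834895; λ = 2/(‖b₁‖+‖b₂‖) = 0.544990, sign → tz>0 ⇒ λ=+0.544990
r₁ = λ·B[:,0] = (+0.81776,+0.22015,+0.53180); r₂ = λ·B[:,1] = (-0.35146,+0.92269,+0.15848)
r₃ = r₁×r₂ = (-0.45580,-0.31651,+0.83191); SVD([r₁ r₂ r₃]) → R = UVᵀ:
  R  [+0.81776 -0.35146 -0.45580]
  R  [+0.22015 +0.92269 -0.31651]
  R  [+0.53180 +0.15848 +0.83191]
t = (+0.13661, -0.00190, +0.54499) m
tr R = 2.572357; θ = arccos((tr R − 1)/2) = 0.666195 rad = 38.170°
axis k = ((R−Rᵀ)₃₂, (R−Rᵀ)₁₃, (R−Rᵀ)₂₁) / (2 sinθ) = (+0.384298, -0.799026, +0.462463)
rvec = θ·k = (+0.256018, -0.532307, +0.308091)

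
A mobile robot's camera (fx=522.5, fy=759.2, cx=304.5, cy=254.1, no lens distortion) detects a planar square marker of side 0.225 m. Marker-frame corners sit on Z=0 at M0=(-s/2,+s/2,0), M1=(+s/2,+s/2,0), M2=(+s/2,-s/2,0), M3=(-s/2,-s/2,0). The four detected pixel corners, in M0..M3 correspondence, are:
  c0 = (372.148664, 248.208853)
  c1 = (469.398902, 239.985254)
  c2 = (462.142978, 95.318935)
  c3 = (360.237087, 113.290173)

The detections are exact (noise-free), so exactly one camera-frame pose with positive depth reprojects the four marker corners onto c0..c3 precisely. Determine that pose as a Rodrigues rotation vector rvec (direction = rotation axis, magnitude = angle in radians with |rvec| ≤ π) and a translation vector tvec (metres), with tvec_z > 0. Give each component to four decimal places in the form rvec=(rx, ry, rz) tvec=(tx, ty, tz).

rvec=(0.3111, 0.3394, -0.1104) tvec=(0.2514, -0.1224, 1.1941)

Intrinsics K: fx=522.5, fy=759.2, cx=304.5, cy=254.1
Marker side s = 0.225 m; corners in marker frame (Z=0):
  M0 = (-0.1125, +0.1125, 0)
  M1 = (+0.1125, +0.1125, 0)
  M2 = (+0.1125, -0.1125, 0)
  M3 = (-0.1125, -0.1125, 0)
Detected image corners:
  c0 = (372.148664, 248.208853) px
  c1 = (469.398902, 239.985254) px
  c2 = (462.142978, 95.318935) px
  c3 = (360.237087, 113.290173) px
Planar DLT: solve 8×8 A·h = b for H (H[2,2]=1):
  H  [+322.55720 +140.89230 +414.49657]
  H  [-107.77951 +661.62246 +176.26466]
  H  [-0.28784 +0.23550 +1.00000]
B = K⁻¹H; ‖b₁‖=0.837431, ‖b₂‖=0.837431; λ = 2/(‖b₁‖+‖b₂‖) = 1.194128, sign → tz>0 ⇒ λ=+1.194128
r₁ = λ·B[:,0] = (+0.93749,-0.05448,-0.34372); r₂ = λ·B[:,1] = (+0.15811,+0.94653,+0.28121)
r₃ = r₁×r₂ = (+0.31002,-0.31798,+0.89598); SVD([r₁ r₂ r₃]) → R = UVᵀ:
  R  [+0.93749 +0.15811 +0.31002]
  R  [-0.05448 +0.94653 -0.31798]
  R  [-0.34372 +0.28121 +0.89598]
t = (+0.25139, -0.12243, +1.19413) m
tr R = 2.779995; θ = arccos((tr R − 1)/2) = 0.473456 rad = 27.127°
axis k = ((R−Rᵀ)₃₂, (R−Rᵀ)₁₃, (R−Rᵀ)₂₁) / (2 sinθ) = (+0.657065, +0.716881, -0.233125)
rvec = θ·k = (+0.311091, +0.339412, -0.110375)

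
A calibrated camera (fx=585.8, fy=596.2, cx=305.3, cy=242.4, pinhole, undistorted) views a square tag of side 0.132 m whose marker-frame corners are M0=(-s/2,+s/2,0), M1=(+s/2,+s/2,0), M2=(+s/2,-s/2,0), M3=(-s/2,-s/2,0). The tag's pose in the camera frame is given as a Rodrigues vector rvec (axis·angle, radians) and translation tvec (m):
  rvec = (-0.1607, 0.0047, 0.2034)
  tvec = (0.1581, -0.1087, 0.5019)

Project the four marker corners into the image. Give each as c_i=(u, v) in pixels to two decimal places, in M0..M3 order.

Intrinsics K: fx=585.8, fy=596.2, cx=305.3, cy=242.4
Marker side s = 0.132 m; corners in marker frame (Z=0):
  M0 = (-0.0660, +0.0660, 0)
  M1 = (+0.0660, +0.0660, 0)
  M2 = (+0.0660, -0.0660, 0)
  M3 = (-0.0660, -0.0660, 0)
rvec = (-0.1607, 0.0047, 0.2034), |rvec| = θ = 0.25926 rad = 14.855°
Rodrigues: sinθ=0.25637, 1−cosθ=0.03342; R = I + sinθ·[k]× + (1−cosθ)·[k]×²:
    [+0.97942 -0.20150 -0.01160]
    [+0.20075 +0.96659 +0.15938]
    [-0.02090 -0.15843 +0.98715]
t = (0.1581, -0.1087, 0.5019) m
M0: Pc = R·M0+t = (+0.08016, -0.05815, +0.49282); u = 585.8·(+0.08016)/0.49282 + 305.3 = 400.5820, v = 596.2·(-0.05815)/0.49282 + 242.4 = 172.0464
M1: Pc = R·M1+t = (+0.20944, -0.03166, +0.49006); u = 585.8·(+0.20944)/0.49006 + 305.3 = 555.6576, v = 596.2·(-0.03166)/0.49006 + 242.4 = 203.8889
M2: Pc = R·M2+t = (+0.23604, -0.15925, +0.51098); u = 585.8·(+0.23604)/0.51098 + 305.3 = 575.9047, v = 596.2·(-0.15925)/0.51098 + 242.4 = 56.5952
M3: Pc = R·M3+t = (+0.10676, -0.18574, +0.51374); u = 585.8·(+0.10676)/0.51374 + 305.3 = 427.0331, v = 596.2·(-0.18574)/0.51374 + 242.4 = 26.8398

c0=(400.58, 172.05) c1=(555.66, 203.89) c2=(575.90, 56.60) c3=(427.03, 26.84)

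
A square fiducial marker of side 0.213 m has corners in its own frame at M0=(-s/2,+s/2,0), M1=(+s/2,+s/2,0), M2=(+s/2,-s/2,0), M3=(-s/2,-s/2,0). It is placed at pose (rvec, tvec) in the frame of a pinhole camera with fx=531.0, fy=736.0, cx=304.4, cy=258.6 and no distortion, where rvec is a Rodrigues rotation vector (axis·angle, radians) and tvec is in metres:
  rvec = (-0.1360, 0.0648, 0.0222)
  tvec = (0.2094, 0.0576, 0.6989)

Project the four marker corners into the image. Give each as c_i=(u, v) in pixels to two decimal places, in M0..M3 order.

Intrinsics K: fx=531.0, fy=736.0, cx=304.4, cy=258.6
Marker side s = 0.213 m; corners in marker frame (Z=0):
  M0 = (-0.1065, +0.1065, 0)
  M1 = (+0.1065, +0.1065, 0)
  M2 = (+0.1065, -0.1065, 0)
  M3 = (-0.1065, -0.1065, 0)
rvec = (-0.1360, 0.0648, 0.0222), |rvec| = θ = 0.15228 rad = 8.725°
Rodrigues: sinθ=0.15169, 1−cosθ=0.01157; R = I + sinθ·[k]× + (1−cosθ)·[k]×²:
    [+0.99766 -0.02651 +0.06304]
    [+0.01772 +0.99052 +0.13619]
    [-0.06606 -0.13476 +0.98867]
t = (0.2094, 0.0576, 0.6989) m
M0: Pc = R·M0+t = (+0.10033, +0.16120, +0.69158); u = 531.0·(+0.10033)/0.69158 + 304.4 = 381.4305, v = 736.0·(+0.16120)/0.69158 + 258.6 = 430.1572
M1: Pc = R·M1+t = (+0.31283, +0.16498, +0.67751); u = 531.0·(+0.31283)/0.67751 + 304.4 = 549.5777, v = 736.0·(+0.16498)/0.67751 + 258.6 = 437.8194
M2: Pc = R·M2+t = (+0.31847, -0.04600, +0.70622); u = 531.0·(+0.31847)/0.70622 + 304.4 = 543.8588, v = 736.0·(-0.04600)/0.70622 + 258.6 = 210.6559
M3: Pc = R·M3+t = (+0.10597, -0.04978, +0.72029); u = 531.0·(+0.10597)/0.72029 + 304.4 = 382.5239, v = 736.0·(-0.04978)/0.72029 + 258.6 = 207.7365

c0=(381.43, 430.16) c1=(549.58, 437.82) c2=(543.86, 210.66) c3=(382.52, 207.74)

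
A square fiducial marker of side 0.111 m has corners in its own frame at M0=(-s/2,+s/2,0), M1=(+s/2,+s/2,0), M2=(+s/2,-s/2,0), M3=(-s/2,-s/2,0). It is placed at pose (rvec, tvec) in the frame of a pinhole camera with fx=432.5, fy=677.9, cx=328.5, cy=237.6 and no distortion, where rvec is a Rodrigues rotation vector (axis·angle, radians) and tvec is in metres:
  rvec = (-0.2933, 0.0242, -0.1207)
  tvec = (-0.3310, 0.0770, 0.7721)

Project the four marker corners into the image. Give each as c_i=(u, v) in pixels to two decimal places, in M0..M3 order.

c0=(111.39, 359.95) c1=(174.24, 347.90) c2=(173.52, 252.65) c3=(113.23, 264.29)

Intrinsics K: fx=432.5, fy=677.9, cx=328.5, cy=237.6
Marker side s = 0.111 m; corners in marker frame (Z=0):
  M0 = (-0.0555, +0.0555, 0)
  M1 = (+0.0555, +0.0555, 0)
  M2 = (+0.0555, -0.0555, 0)
  M3 = (-0.0555, -0.0555, 0)
rvec = (-0.2933, 0.0242, -0.1207), |rvec| = θ = 0.31809 rad = 18.225°
Rodrigues: sinθ=0.31275, 1−cosθ=0.05016; R = I + sinθ·[k]× + (1−cosθ)·[k]×²:
    [+0.99249 +0.11516 +0.04135]
    [-0.12219 +0.95013 +0.28693]
    [-0.00624 -0.28983 +0.95706]
t = (-0.3310, 0.0770, 0.7721) m
M0: Pc = R·M0+t = (-0.37969, +0.13651, +0.75636); u = 432.5·(-0.37969)/0.75636 + 328.5 = 111.3858, v = 677.9·(+0.13651)/0.75636 + 237.6 = 359.9525
M1: Pc = R·M1+t = (-0.26953, +0.12295, +0.75567); u = 432.5·(-0.26953)/0.75567 + 328.5 = 174.2393, v = 677.9·(+0.12295)/0.75567 + 237.6 = 347.8970
M2: Pc = R·M2+t = (-0.28231, +0.01749, +0.78784); u = 432.5·(-0.28231)/0.78784 + 328.5 = 173.5213, v = 677.9·(+0.01749)/0.78784 + 237.6 = 252.6461
M3: Pc = R·M3+t = (-0.39247, +0.03105, +0.78853); u = 432.5·(-0.39247)/0.78853 + 328.5 = 113.2328, v = 677.9·(+0.03105)/0.78853 + 237.6 = 264.2935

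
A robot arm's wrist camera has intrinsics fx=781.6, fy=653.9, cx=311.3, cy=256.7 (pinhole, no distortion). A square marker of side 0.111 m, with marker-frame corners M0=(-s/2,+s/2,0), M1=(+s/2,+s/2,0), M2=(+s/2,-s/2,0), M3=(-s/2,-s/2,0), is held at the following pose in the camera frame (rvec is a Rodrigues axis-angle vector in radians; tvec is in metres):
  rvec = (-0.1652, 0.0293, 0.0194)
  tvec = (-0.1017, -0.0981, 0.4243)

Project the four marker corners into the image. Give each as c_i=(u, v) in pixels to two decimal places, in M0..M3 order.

Intrinsics K: fx=781.6, fy=653.9, cx=311.3, cy=256.7
Marker side s = 0.111 m; corners in marker frame (Z=0):
  M0 = (-0.0555, +0.0555, 0)
  M1 = (+0.0555, +0.0555, 0)
  M2 = (+0.0555, -0.0555, 0)
  M3 = (-0.0555, -0.0555, 0)
rvec = (-0.1652, 0.0293, 0.0194), |rvec| = θ = 0.16890 rad = 9.677°
Rodrigues: sinθ=0.16809, 1−cosθ=0.01423; R = I + sinθ·[k]× + (1−cosθ)·[k]×²:
    [+0.99938 -0.02172 +0.02756]
    [+0.01689 +0.98620 +0.16470]
    [-0.03076 -0.16413 +0.98596]
t = (-0.1017, -0.0981, 0.4243) m
M0: Pc = R·M0+t = (-0.15837, -0.04430, +0.41690); u = 781.6·(-0.15837)/0.41690 + 311.3 = 14.3853, v = 653.9·(-0.04430)/0.41690 + 256.7 = 187.2104
M1: Pc = R·M1+t = (-0.04744, -0.04243, +0.41348); u = 781.6·(-0.04744)/0.41348 + 311.3 = 221.6255, v = 653.9·(-0.04243)/0.41348 + 256.7 = 189.6020
M2: Pc = R·M2+t = (-0.04503, -0.15190, +0.43170); u = 781.6·(-0.04503)/0.43170 + 311.3 = 229.7754, v = 653.9·(-0.15190)/0.43170 + 256.7 = 26.6222
M3: Pc = R·M3+t = (-0.15596, -0.15377, +0.43512); u = 781.6·(-0.15596)/0.43512 + 311.3 = 31.1486, v = 653.9·(-0.15377)/0.43512 + 256.7 = 25.6095

c0=(14.39, 187.21) c1=(221.63, 189.60) c2=(229.78, 26.62) c3=(31.15, 25.61)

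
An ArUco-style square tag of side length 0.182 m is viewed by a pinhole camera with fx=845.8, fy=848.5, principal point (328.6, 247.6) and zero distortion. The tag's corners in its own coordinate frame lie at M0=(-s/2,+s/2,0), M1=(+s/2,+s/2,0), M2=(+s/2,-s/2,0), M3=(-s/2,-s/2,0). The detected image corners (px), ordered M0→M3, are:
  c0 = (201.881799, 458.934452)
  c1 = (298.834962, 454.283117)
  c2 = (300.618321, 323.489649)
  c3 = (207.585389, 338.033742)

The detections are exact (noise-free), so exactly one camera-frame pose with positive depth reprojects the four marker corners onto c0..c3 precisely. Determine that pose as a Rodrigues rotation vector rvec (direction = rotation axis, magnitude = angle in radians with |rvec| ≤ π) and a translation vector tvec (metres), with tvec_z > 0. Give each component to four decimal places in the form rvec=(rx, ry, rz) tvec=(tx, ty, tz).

rvec=(-0.2980, 0.6181, -0.0922) tvec=(-0.1143, 0.2110, 1.2356)

Intrinsics K: fx=845.8, fy=848.5, cx=328.6, cy=247.6
Marker side s = 0.182 m; corners in marker frame (Z=0):
  M0 = (-0.0910, +0.0910, 0)
  M1 = (+0.0910, +0.0910, 0)
  M2 = (+0.0910, -0.0910, 0)
  M3 = (-0.0910, -0.0910, 0)
Detected image corners:
  c0 = (201.881799, 458.934452) px
  c1 = (298.834962, 454.283117) px
  c2 = (300.618321, 323.489649) px
  c3 = (207.585389, 338.033742) px
Planar DLT: solve 8×8 A·h = b for H (H[2,2]=1):
  H  [+408.05368 -82.68202 +250.32433]
  H  [-230.72089 +594.09459 +392.48195]
  H  [-0.45057 -0.24451 +1.00000]
B = K⁻¹H; ‖b₁‖=0.809341, ‖b₂‖=0.809341; λ = 2/(‖b₁‖+‖b₂‖) = 1.235572, sign → tz>0 ⇒ λ=+1.235572
r₁ = λ·B[:,0] = (+0.81238,-0.17352,-0.55671); r₂ = λ·B[:,1] = (-0.00341,+0.95327,-0.30211)
r₃ = r₁×r₂ = (+0.58311,+0.24733,+0.77383); SVD([r₁ r₂ r₃]) → R = UVᵀ:
  R  [+0.81238 -0.00341 +0.58311]
  R  [-0.17352 +0.95327 +0.24733]
  R  [-0.55671 -0.30211 +0.77383]
t = (-0.11435, +0.21097, +1.23557) m
tr R = 2.539479; θ = arccos((tr R − 1)/2) = 0.692363 rad = 39.669°
axis k = ((R−Rᵀ)₃₂, (R−Rᵀ)₁₃, (R−Rᵀ)₂₁) / (2 sinθ) = (-0.430348, +0.892776, -0.133237)
rvec = θ·k = (-0.297957, +0.618125, -0.092248)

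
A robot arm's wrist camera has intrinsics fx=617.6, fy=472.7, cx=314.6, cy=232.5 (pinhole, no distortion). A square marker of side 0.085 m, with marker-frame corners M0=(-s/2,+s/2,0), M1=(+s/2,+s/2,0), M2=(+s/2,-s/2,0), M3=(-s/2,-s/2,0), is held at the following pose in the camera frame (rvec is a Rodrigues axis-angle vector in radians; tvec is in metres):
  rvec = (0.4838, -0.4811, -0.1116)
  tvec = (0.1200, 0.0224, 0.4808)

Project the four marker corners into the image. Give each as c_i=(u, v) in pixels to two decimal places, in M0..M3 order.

Intrinsics K: fx=617.6, fy=472.7, cx=314.6, cy=232.5
Marker side s = 0.085 m; corners in marker frame (Z=0):
  M0 = (-0.0425, +0.0425, 0)
  M1 = (+0.0425, +0.0425, 0)
  M2 = (+0.0425, -0.0425, 0)
  M3 = (-0.0425, -0.0425, 0)
rvec = (0.4838, -0.4811, -0.1116), |rvec| = θ = 0.69136 rad = 39.612°
Rodrigues: sinθ=0.63758, 1−cosθ=0.22962; R = I + sinθ·[k]× + (1−cosθ)·[k]×²:
    [+0.88283 -0.00890 -0.46962]
    [-0.21474 +0.88157 -0.42038]
    [+0.41774 +0.47196 +0.77636]
t = (0.1200, 0.0224, 0.4808) m
M0: Pc = R·M0+t = (+0.08210, +0.06899, +0.48310); u = 617.6·(+0.08210)/0.48310 + 314.6 = 419.5589, v = 472.7·(+0.06899)/0.48310 + 232.5 = 300.0073
M1: Pc = R·M1+t = (+0.15714, +0.05074, +0.51861); u = 617.6·(+0.15714)/0.51861 + 314.6 = 501.7357, v = 472.7·(+0.05074)/0.51861 + 232.5 = 278.7486
M2: Pc = R·M2+t = (+0.15790, -0.02419, +0.47850); u = 617.6·(+0.15790)/0.47850 + 314.6 = 518.4010, v = 472.7·(-0.02419)/0.47850 + 232.5 = 208.5999
M3: Pc = R·M3+t = (+0.08286, -0.00594, +0.44299); u = 617.6·(+0.08286)/0.44299 + 314.6 = 430.1182, v = 472.7·(-0.00594)/0.44299 + 232.5 = 226.1609

c0=(419.56, 300.01) c1=(501.74, 278.75) c2=(518.40, 208.60) c3=(430.12, 226.16)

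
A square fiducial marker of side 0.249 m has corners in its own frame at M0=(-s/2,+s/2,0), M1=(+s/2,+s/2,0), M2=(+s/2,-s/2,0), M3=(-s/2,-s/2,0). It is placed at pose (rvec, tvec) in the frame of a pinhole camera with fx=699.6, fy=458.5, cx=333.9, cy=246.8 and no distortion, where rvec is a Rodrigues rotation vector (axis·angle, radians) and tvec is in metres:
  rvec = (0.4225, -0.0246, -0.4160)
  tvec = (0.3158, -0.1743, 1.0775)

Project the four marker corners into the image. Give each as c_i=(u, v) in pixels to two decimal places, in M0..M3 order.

c0=(487.92, 238.07) c1=(632.48, 197.47) c2=(595.76, 99.76) c3=(437.73, 145.75)

Intrinsics K: fx=699.6, fy=458.5, cx=333.9, cy=246.8
Marker side s = 0.249 m; corners in marker frame (Z=0):
  M0 = (-0.1245, +0.1245, 0)
  M1 = (+0.1245, +0.1245, 0)
  M2 = (+0.1245, -0.1245, 0)
  M3 = (-0.1245, -0.1245, 0)
rvec = (0.4225, -0.0246, -0.4160), |rvec| = θ = 0.59344 rad = 34.001°
Rodrigues: sinθ=0.55921, 1−cosθ=0.17098; R = I + sinθ·[k]× + (1−cosθ)·[k]×²:
    [+0.91569 +0.38696 -0.10851]
    [-0.39706 +0.82932 -0.39317]
    [-0.06215 +0.40310 +0.91304]
t = (0.3158, -0.1743, 1.0775) m
M0: Pc = R·M0+t = (+0.24997, -0.02162, +1.13542); u = 699.6·(+0.24997)/1.13542 + 333.9 = 487.9232, v = 458.5·(-0.02162)/1.13542 + 246.8 = 238.0709
M1: Pc = R·M1+t = (+0.47798, -0.12048, +1.11995); u = 699.6·(+0.47798)/1.11995 + 333.9 = 632.4805, v = 458.5·(-0.12048)/1.11995 + 246.8 = 197.4749
M2: Pc = R·M2+t = (+0.38163, -0.32698, +1.01958); u = 699.6·(+0.38163)/1.01958 + 333.9 = 595.7595, v = 458.5·(-0.32698)/1.01958 + 246.8 = 99.7566
M3: Pc = R·M3+t = (+0.15362, -0.22812, +1.03505); u = 699.6·(+0.15362)/1.03505 + 333.9 = 437.7330, v = 458.5·(-0.22812)/1.03505 + 246.8 = 145.7505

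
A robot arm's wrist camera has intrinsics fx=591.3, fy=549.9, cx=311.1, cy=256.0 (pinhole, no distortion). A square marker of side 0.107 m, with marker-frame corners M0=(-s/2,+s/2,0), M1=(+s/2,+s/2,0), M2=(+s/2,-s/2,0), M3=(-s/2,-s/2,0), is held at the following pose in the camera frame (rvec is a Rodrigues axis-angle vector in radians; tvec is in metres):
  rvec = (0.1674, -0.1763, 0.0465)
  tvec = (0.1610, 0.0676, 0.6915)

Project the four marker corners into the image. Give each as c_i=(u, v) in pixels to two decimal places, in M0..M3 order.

c0=(401.12, 350.45) c1=(486.37, 350.51) c2=(496.30, 269.17) c3=(409.14, 266.80)

Intrinsics K: fx=591.3, fy=549.9, cx=311.1, cy=256.0
Marker side s = 0.107 m; corners in marker frame (Z=0):
  M0 = (-0.0535, +0.0535, 0)
  M1 = (+0.0535, +0.0535, 0)
  M2 = (+0.0535, -0.0535, 0)
  M3 = (-0.0535, -0.0535, 0)
rvec = (0.1674, -0.1763, 0.0465), |rvec| = θ = 0.24752 rad = 14.182°
Rodrigues: sinθ=0.24500, 1−cosθ=0.03048; R = I + sinθ·[k]× + (1−cosθ)·[k]×²:
    [+0.98346 -0.06071 -0.17063]
    [+0.03135 +0.98498 -0.16977]
    [+0.17838 +0.16162 +0.97060]
t = (0.1610, 0.0676, 0.6915) m
M0: Pc = R·M0+t = (+0.10514, +0.11862, +0.69060); u = 591.3·(+0.10514)/0.69060 + 311.1 = 401.1190, v = 549.9·(+0.11862)/0.69060 + 256.0 = 350.4521
M1: Pc = R·M1+t = (+0.21037, +0.12197, +0.70969); u = 591.3·(+0.21037)/0.70969 + 311.1 = 486.3741, v = 549.9·(+0.12197)/0.70969 + 256.0 = 350.5107
M2: Pc = R·M2+t = (+0.21686, +0.01658, +0.69240); u = 591.3·(+0.21686)/0.69240 + 311.1 = 496.2990, v = 549.9·(+0.01658)/0.69240 + 256.0 = 269.1681
M3: Pc = R·M3+t = (+0.11163, +0.01323, +0.67331); u = 591.3·(+0.11163)/0.67331 + 311.1 = 409.1356, v = 549.9·(+0.01323)/0.67331 + 256.0 = 266.8021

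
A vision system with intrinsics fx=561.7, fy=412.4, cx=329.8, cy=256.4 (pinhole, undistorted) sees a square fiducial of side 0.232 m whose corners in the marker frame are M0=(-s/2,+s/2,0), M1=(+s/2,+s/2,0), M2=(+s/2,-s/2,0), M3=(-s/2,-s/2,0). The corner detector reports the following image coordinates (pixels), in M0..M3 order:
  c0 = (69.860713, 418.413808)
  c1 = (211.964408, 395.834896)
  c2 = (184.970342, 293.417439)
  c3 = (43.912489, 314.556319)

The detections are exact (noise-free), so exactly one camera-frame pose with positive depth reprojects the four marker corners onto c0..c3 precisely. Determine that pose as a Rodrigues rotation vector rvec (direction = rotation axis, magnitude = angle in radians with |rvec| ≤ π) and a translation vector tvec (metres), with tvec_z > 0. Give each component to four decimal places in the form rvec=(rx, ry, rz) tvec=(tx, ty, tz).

Intrinsics K: fx=561.7, fy=412.4, cx=329.8, cy=256.4
Marker side s = 0.232 m; corners in marker frame (Z=0):
  M0 = (-0.1160, +0.1160, 0)
  M1 = (+0.1160, +0.1160, 0)
  M2 = (+0.1160, -0.1160, 0)
  M3 = (-0.1160, -0.1160, 0)
Detected image corners:
  c0 = (69.860713, 418.413808) px
  c1 = (211.964408, 395.834896) px
  c2 = (184.970342, 293.417439) px
  c3 = (43.912489, 314.556319) px
Planar DLT: solve 8×8 A·h = b for H (H[2,2]=1):
  H  [+616.81337 +108.82102 +128.03541]
  H  [-75.92985 +429.80188 +355.24250]
  H  [+0.05140 -0.04145 +1.00000]
B = K⁻¹H; ‖b₁‖=1.090792, ‖b₂‖=1.090792; λ = 2/(‖b₁‖+‖b₂‖) = 0.916765, sign → tz>0 ⇒ λ=+0.916765
r₁ = λ·B[:,0] = (+0.97905,-0.19809,+0.04712); r₂ = λ·B[:,1] = (+0.19992,+0.97907,-0.03800)
r₃ = r₁×r₂ = (-0.03861,+0.04662,+0.99817); SVD([r₁ r₂ r₃]) → R = UVᵀ:
  R  [+0.97905 +0.19992 -0.03861]
  R  [-0.19809 +0.97907 +0.04662]
  R  [+0.04712 -0.03800 +0.99817]
t = (-0.32931, +0.21973, +0.91677) m
tr R = 2.956292; θ = arccos((tr R − 1)/2) = 0.209447 rad = 12.000°
axis k = ((R−Rᵀ)₃₂, (R−Rᵀ)₁₃, (R−Rᵀ)₂₁) / (2 sinθ) = (-0.203501, -0.206151, -0.957125)
rvec = θ·k = (-0.042623, -0.043178, -0.200467)

rvec=(-0.0426, -0.0432, -0.2005) tvec=(-0.3293, 0.2197, 0.9168)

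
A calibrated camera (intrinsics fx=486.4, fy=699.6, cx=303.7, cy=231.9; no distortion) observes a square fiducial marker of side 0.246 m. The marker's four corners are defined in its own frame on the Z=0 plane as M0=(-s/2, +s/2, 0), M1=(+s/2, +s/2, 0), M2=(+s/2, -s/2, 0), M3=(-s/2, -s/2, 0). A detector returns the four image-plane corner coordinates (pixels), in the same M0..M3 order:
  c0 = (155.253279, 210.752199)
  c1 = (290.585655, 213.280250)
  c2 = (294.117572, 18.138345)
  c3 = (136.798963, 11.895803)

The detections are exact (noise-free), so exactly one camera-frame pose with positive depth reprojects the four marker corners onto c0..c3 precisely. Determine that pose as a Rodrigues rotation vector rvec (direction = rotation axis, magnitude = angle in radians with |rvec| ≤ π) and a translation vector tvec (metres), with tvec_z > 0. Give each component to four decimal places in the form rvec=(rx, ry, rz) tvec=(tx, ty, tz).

Intrinsics K: fx=486.4, fy=699.6, cx=303.7, cy=231.9
Marker side s = 0.246 m; corners in marker frame (Z=0):
  M0 = (-0.1230, +0.1230, 0)
  M1 = (+0.1230, +0.1230, 0)
  M2 = (+0.1230, -0.1230, 0)
  M3 = (-0.1230, -0.1230, 0)
Detected image corners:
  c0 = (155.253279, 210.752199) px
  c1 = (290.585655, 213.280250) px
  c2 = (294.117572, 18.138345) px
  c3 = (136.798963, 11.895803) px
Planar DLT: solve 8×8 A·h = b for H (H[2,2]=1):
  H  [+605.31533 +163.15717 +220.03571]
  H  [+24.42770 +869.72101 +120.89474]
  H  [+0.06312 +0.60758 +1.00000]
B = K⁻¹H; ‖b₁‖=1.206801, ‖b₂‖=1.206801; λ = 2/(‖b₁‖+‖b₂‖) = 0.828637, sign → tz>0 ⇒ λ=+0.828637
r₁ = λ·B[:,0] = (+0.99856,+0.01160,+0.05231); r₂ = λ·B[:,1] = (-0.03640,+0.86325,+0.50346)
r₃ = r₁×r₂ = (-0.03932,-0.50464,+0.86243); SVD([r₁ r₂ r₃]) → R = UVᵀ:
  R  [+0.99856 -0.03640 -0.03932]
  R  [+0.01160 +0.86325 -0.50464]
  R  [+0.05231 +0.50346 +0.86243]
t = (-0.14253, -0.13148, +0.82864) m
tr R = 2.724249; θ = arccos((tr R − 1)/2) = 0.531349 rad = 30.444°
axis k = ((R−Rᵀ)₃₂, (R−Rᵀ)₁₃, (R−Rᵀ)₂₁) / (2 sinθ) = (+0.994778, -0.090411, +0.047357)
rvec = θ·k = (+0.528574, -0.048040, +0.025163)

rvec=(0.5286, -0.0480, 0.0252) tvec=(-0.1425, -0.1315, 0.8286)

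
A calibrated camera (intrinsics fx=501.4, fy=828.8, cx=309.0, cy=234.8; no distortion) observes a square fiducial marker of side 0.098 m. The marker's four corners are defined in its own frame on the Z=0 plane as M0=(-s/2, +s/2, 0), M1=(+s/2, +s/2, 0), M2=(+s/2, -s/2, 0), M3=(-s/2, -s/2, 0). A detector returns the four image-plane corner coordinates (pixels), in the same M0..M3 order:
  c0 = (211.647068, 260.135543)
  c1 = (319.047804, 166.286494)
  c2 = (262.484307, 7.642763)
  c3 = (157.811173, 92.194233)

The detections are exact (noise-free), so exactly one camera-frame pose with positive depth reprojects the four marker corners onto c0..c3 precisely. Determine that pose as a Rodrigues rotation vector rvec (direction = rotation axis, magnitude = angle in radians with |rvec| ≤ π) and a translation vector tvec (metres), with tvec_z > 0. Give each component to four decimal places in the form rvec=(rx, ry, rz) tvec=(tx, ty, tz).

rvec=(-0.2154, -0.0923, -0.5061) tvec=(-0.0585, -0.0527, 0.4130)

Intrinsics K: fx=501.4, fy=828.8, cx=309.0, cy=234.8
Marker side s = 0.098 m; corners in marker frame (Z=0):
  M0 = (-0.0490, +0.0490, 0)
  M1 = (+0.0490, +0.0490, 0)
  M2 = (+0.0490, -0.0490, 0)
  M3 = (-0.0490, -0.0490, 0)
Detected image corners:
  c0 = (211.647068, 260.135543) px
  c1 = (319.047804, 166.286494) px
  c2 = (262.484307, 7.642763) px
  c3 = (157.811173, 92.194233) px
Planar DLT: solve 8×8 A·h = b for H (H[2,2]=1):
  H  [+1162.71669 +458.92044 +238.03791]
  H  [-864.35664 +1607.58901 +129.06042]
  H  [+0.34073 -0.43985 +1.00000]
B = K⁻¹H; ‖b₁‖=2.421178, ‖b₂‖=2.421178; λ = 2/(‖b₁‖+‖b₂‖) = 0.413022, sign → tz>0 ⇒ λ=+0.413022
r₁ = λ·B[:,0] = (+0.87105,-0.47061,+0.14073); r₂ = λ·B[:,1] = (+0.48999,+0.85259,-0.18167)
r₃ = r₁×r₂ = (-0.03449,+0.22720,+0.97324); SVD([r₁ r₂ r₃]) → R = UVᵀ:
  R  [+0.87105 +0.48999 -0.03449]
  R  [-0.47061 +0.85259 +0.22720]
  R  [+0.14073 -0.18167 +0.97324]
t = (-0.05845, -0.05269, +0.41302) m
tr R = 2.696873; θ = arccos((tr R − 1)/2) = 0.557772 rad = 31.958°
axis k = ((R−Rᵀ)₃₂, (R−Rᵀ)₁₃, (R−Rᵀ)₂₁) / (2 sinθ) = (-0.386236, -0.165517, -0.907428)
rvec = θ·k = (-0.215431, -0.092321, -0.506138)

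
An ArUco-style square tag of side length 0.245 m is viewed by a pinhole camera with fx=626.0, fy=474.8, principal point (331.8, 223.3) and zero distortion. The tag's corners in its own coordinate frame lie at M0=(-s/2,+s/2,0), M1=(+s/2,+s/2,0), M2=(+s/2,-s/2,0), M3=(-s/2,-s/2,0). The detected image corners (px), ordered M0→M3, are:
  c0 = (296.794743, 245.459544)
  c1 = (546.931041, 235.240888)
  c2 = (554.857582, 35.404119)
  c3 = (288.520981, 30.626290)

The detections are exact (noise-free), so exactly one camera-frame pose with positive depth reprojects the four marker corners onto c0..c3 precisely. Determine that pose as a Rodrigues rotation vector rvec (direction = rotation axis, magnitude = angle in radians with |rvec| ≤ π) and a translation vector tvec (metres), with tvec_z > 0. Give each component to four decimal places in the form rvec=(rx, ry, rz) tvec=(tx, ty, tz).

rvec=(0.1444, -0.1743, -0.0333) tvec=(0.0863, -0.1003, 0.5706)

Intrinsics K: fx=626.0, fy=474.8, cx=331.8, cy=223.3
Marker side s = 0.245 m; corners in marker frame (Z=0):
  M0 = (-0.1225, +0.1225, 0)
  M1 = (+0.1225, +0.1225, 0)
  M2 = (+0.1225, -0.1225, 0)
  M3 = (-0.1225, -0.1225, 0)
Detected image corners:
  c0 = (296.794743, 245.459544) px
  c1 = (546.931041, 235.240888) px
  c2 = (554.857582, 35.404119) px
  c3 = (288.520981, 30.626290) px
Planar DLT: solve 8×8 A·h = b for H (H[2,2]=1):
  H  [+1178.92418 +107.41411 +426.50145]
  H  [+28.74781 +880.11730 +139.88217]
  H  [+0.29858 +0.25586 +1.00000]
B = K⁻¹H; ‖b₁‖=1.752479, ‖b₂‖=1.752479; λ = 2/(‖b₁‖+‖b₂‖) = 0.570620, sign → tz>0 ⇒ λ=+0.570620
r₁ = λ·B[:,0] = (+0.98432,-0.04558,+0.17038); r₂ = λ·B[:,1] = (+0.02053,+0.98907,+0.14600)
r₃ = r₁×r₂ = (-0.17517,-0.14021,+0.97450); SVD([r₁ r₂ r₃]) → R = UVᵀ:
  R  [+0.98432 +0.02053 -0.17517]
  R  [-0.04558 +0.98907 -0.14021]
  R  [+0.17038 +0.14600 +0.97450]
t = (+0.08632, -0.10025, +0.57062) m
tr R = 2.947900; θ = arccos((tr R − 1)/2) = 0.228753 rad = 13.107°
axis k = ((R−Rᵀ)₃₂, (R−Rᵀ)₁₃, (R−Rᵀ)₂₁) / (2 sinθ) = (+0.631074, -0.761905, -0.145762)
rvec = θ·k = (+0.144360, -0.174288, -0.033344)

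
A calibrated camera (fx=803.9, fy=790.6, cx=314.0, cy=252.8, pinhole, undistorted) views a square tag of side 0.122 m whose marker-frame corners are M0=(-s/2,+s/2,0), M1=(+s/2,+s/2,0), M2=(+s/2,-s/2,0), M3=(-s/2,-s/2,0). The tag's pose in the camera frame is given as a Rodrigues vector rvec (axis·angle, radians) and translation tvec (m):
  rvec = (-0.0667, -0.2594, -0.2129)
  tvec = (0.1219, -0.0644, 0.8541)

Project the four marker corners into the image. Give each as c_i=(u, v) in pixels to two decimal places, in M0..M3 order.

c0=(388.60, 259.71) c1=(492.58, 237.21) c2=(467.19, 129.45) c3=(362.82, 147.74)

Intrinsics K: fx=803.9, fy=790.6, cx=314.0, cy=252.8
Marker side s = 0.122 m; corners in marker frame (Z=0):
  M0 = (-0.0610, +0.0610, 0)
  M1 = (+0.0610, +0.0610, 0)
  M2 = (+0.0610, -0.0610, 0)
  M3 = (-0.0610, -0.0610, 0)
rvec = (-0.0667, -0.2594, -0.2129), |rvec| = θ = 0.34215 rad = 19.604°
Rodrigues: sinθ=0.33551, 1−cosθ=0.05796; R = I + sinθ·[k]× + (1−cosθ)·[k]×²:
    [+0.94424 +0.21734 -0.24734]
    [-0.20020 +0.97535 +0.09275]
    [+0.26140 -0.03806 +0.96448]
t = (0.1219, -0.0644, 0.8541) m
M0: Pc = R·M0+t = (+0.07756, +0.00731, +0.83583); u = 803.9·(+0.07756)/0.83583 + 314.0 = 388.5958, v = 790.6·(+0.00731)/0.83583 + 252.8 = 259.7135
M1: Pc = R·M1+t = (+0.19276, -0.01712, +0.86772); u = 803.9·(+0.19276)/0.86772 + 314.0 = 492.5784, v = 790.6·(-0.01712)/0.86772 + 252.8 = 237.2055
M2: Pc = R·M2+t = (+0.16624, -0.13611, +0.87237); u = 803.9·(+0.16624)/0.87237 + 314.0 = 467.1937, v = 790.6·(-0.13611)/0.87237 + 252.8 = 129.4485
M3: Pc = R·M3+t = (+0.05104, -0.11168, +0.84048); u = 803.9·(+0.05104)/0.84048 + 314.0 = 362.8224, v = 790.6·(-0.11168)/0.84048 + 252.8 = 147.7435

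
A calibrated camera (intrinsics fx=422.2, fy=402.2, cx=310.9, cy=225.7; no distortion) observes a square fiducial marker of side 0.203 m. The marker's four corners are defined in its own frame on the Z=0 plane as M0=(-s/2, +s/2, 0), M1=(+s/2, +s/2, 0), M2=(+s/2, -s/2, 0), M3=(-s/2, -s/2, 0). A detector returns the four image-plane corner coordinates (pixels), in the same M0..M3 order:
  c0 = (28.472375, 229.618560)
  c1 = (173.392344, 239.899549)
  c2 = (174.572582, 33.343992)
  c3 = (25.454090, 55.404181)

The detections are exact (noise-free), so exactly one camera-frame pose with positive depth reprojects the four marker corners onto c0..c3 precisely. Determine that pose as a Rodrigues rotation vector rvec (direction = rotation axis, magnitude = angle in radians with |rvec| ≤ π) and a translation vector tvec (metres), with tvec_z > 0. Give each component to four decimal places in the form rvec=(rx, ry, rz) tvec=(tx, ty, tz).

rvec=(0.0581, 0.3736, 0.0378) tvec=(-0.2241, -0.0917, 0.4368)

Intrinsics K: fx=422.2, fy=402.2, cx=310.9, cy=225.7
Marker side s = 0.203 m; corners in marker frame (Z=0):
  M0 = (-0.1015, +0.1015, 0)
  M1 = (+0.1015, +0.1015, 0)
  M2 = (+0.1015, -0.1015, 0)
  M3 = (-0.1015, -0.1015, 0)
Detected image corners:
  c0 = (28.472375, 229.618560) px
  c1 = (173.392344, 239.899549) px
  c2 = (174.572582, 33.343992) px
  c3 = (25.454090, 55.404181) px
Planar DLT: solve 8×8 A·h = b for H (H[2,2]=1):
  H  [+640.45622 +20.05787 +94.26969]
  H  [-143.99425 +951.48769 +141.22485]
  H  [-0.83230 +0.14588 +1.00000]
B = K⁻¹H; ‖b₁‖=2.289283, ‖b₂‖=2.289283; λ = 2/(‖b₁‖+‖b₂‖) = 0.436818, sign → tz>0 ⇒ λ=+0.436818
r₁ = λ·B[:,0] = (+0.93035,+0.04763,-0.36356); r₂ = λ·B[:,1] = (-0.02617,+0.99762,+0.06372)
r₃ = r₁×r₂ = (+0.36573,-0.04977,+0.92939); SVD([r₁ r₂ r₃]) → R = UVᵀ:
  R  [+0.93035 -0.02617 +0.36573]
  R  [+0.04763 +0.99762 -0.04977]
  R  [-0.36356 +0.06372 +0.92939]
t = (-0.22413, -0.09175, +0.43682) m
tr R = 2.857363; θ = arccos((tr R − 1)/2) = 0.379954 rad = 21.770°
axis k = ((R−Rᵀ)₃₂, (R−Rᵀ)₁₃, (R−Rᵀ)₂₁) / (2 sinθ) = (+0.153006, +0.983204, +0.099497)
rvec = θ·k = (+0.058135, +0.373572, +0.037804)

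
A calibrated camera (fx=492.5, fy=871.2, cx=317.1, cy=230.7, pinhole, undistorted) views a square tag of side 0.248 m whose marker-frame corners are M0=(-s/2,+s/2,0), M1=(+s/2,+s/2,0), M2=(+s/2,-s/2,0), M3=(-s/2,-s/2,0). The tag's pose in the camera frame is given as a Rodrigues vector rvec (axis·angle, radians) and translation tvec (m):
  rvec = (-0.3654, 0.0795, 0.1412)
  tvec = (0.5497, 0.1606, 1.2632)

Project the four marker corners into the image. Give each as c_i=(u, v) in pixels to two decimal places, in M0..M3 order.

Intrinsics K: fx=492.5, fy=871.2, cx=317.1, cy=230.7
Marker side s = 0.248 m; corners in marker frame (Z=0):
  M0 = (-0.1240, +0.1240, 0)
  M1 = (+0.1240, +0.1240, 0)
  M2 = (+0.1240, -0.1240, 0)
  M3 = (-0.1240, -0.1240, 0)
rvec = (-0.3654, 0.0795, 0.1412), |rvec| = θ = 0.39972 rad = 22.902°
Rodrigues: sinθ=0.38916, 1−cosθ=0.07883; R = I + sinθ·[k]× + (1−cosθ)·[k]×²:
    [+0.98705 -0.15180 +0.05194]
    [+0.12314 +0.92429 +0.36129]
    [-0.10286 -0.35021 +0.93101]
t = (0.5497, 0.1606, 1.2632) m
M0: Pc = R·M0+t = (+0.40848, +0.25994, +1.23253); u = 492.5·(+0.40848)/1.23253 + 317.1 = 480.3237, v = 871.2·(+0.25994)/1.23253 + 230.7 = 414.4379
M1: Pc = R·M1+t = (+0.65327, +0.29048, +1.20702); u = 492.5·(+0.65327)/1.20702 + 317.1 = 583.6536, v = 871.2·(+0.29048)/1.20702 + 230.7 = 440.3626
M2: Pc = R·M2+t = (+0.69092, +0.06126, +1.29387); u = 492.5·(+0.69092)/1.29387 + 317.1 = 580.0910, v = 871.2·(+0.06126)/1.29387 + 230.7 = 271.9462
M3: Pc = R·M3+t = (+0.44613, +0.03072, +1.31938); u = 492.5·(+0.44613)/1.31938 + 317.1 = 483.6320, v = 871.2·(+0.03072)/1.31938 + 230.7 = 250.9841

c0=(480.32, 414.44) c1=(583.65, 440.36) c2=(580.09, 271.95) c3=(483.63, 250.98)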